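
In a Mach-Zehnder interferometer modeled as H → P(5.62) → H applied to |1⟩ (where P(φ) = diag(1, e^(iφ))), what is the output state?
(0.106 + 0.3078i)|0⟩ + (0.894 - 0.3078i)|1⟩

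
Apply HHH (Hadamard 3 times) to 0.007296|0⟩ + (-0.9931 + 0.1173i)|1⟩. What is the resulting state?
(-0.6971 + 0.08294i)|0⟩ + (0.7074 - 0.08294i)|1⟩

H² = I, so H^3 = H: a single Hadamard. With (a, b) = (0.007296, (-0.9931 + 0.1173i)), H gives ((a + b)/√2, (a − b)/√2) = ((-0.6971 + 0.08294i), (0.7074 - 0.08294i)).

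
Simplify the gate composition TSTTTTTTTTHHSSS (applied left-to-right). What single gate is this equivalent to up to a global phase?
T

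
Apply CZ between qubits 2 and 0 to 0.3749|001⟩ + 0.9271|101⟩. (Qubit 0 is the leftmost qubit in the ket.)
0.3749|001⟩ - 0.9271|101⟩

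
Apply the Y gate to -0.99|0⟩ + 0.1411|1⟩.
-0.1411i|0⟩ - 0.99i|1⟩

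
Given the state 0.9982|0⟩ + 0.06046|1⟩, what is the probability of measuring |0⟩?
0.9964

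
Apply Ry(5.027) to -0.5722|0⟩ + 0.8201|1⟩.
-0.0189|0⟩ - 0.9998|1⟩

Ry(5.027) = [[cos(θ/2), −sin(θ/2)], [sin(θ/2), cos(θ/2)]]; θ = 5.027, cos(θ/2) ≈ -0.80915, sin(θ/2) ≈ 0.587602.
With a = amp(|0⟩) = -0.5722 and b = amp(|1⟩) = 0.8201:
new amp(|0⟩) = (-0.80915)·a + (-0.587602)·b = -0.0189
new amp(|1⟩) = (0.587602)·a + (-0.80915)·b = -0.9998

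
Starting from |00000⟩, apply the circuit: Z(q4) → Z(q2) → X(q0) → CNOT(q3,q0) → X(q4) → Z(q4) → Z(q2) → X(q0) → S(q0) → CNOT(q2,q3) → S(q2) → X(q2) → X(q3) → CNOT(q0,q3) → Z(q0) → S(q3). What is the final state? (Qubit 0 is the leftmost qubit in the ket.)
-i|00111⟩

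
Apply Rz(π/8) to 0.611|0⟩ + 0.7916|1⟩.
(0.5993 - 0.1192i)|0⟩ + (0.7764 + 0.1544i)|1⟩

Rz(π/8) = [[e^(−iθ/2), 0], [0, e^(iθ/2)]] with e^(±iθ/2) = cos(θ/2) ± i·sin(θ/2); θ = π/8, cos(θ/2) ≈ 0.980785, sin(θ/2) ≈ 0.19509.
With a = amp(|0⟩) = 0.611 and b = amp(|1⟩) = 0.7916:
new amp(|0⟩) = (0.980785 - 0.19509i)·a = (0.5993 - 0.1192i)
new amp(|1⟩) = (0.980785 + 0.19509i)·b = (0.7764 + 0.1544i)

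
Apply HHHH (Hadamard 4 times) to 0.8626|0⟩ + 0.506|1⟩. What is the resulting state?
0.8626|0⟩ + 0.506|1⟩

H² = I, so an even number of Hadamards cancels: H^4 = I and the state is unchanged.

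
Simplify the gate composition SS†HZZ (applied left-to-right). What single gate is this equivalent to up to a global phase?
H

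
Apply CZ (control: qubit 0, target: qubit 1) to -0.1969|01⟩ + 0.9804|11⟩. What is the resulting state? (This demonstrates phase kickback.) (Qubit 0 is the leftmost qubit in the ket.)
-0.1969|01⟩ - 0.9804|11⟩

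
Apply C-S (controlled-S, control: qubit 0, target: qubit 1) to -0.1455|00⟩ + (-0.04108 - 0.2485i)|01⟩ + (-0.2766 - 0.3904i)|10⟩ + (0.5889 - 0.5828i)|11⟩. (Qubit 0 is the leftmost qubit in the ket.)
-0.1455|00⟩ + (-0.04108 - 0.2485i)|01⟩ + (-0.2766 - 0.3904i)|10⟩ + (0.5828 + 0.5889i)|11⟩

C-S leaves the control-|0⟩ kets |00⟩, |01⟩ unchanged and applies S to qubit 1 on the control-|1⟩ pair (|10⟩, |11⟩).
S = [[1, 0], [0, i]].
With a = amp(|10⟩) = (-0.2766 - 0.3904i) and b = amp(|11⟩) = (0.5889 - 0.5828i):
new amp(|10⟩) = (1)·a = (-0.2766 - 0.3904i)
new amp(|11⟩) = (i)·b = (0.5828 + 0.5889i)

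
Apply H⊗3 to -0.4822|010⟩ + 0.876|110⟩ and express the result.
0.1392|000⟩ + 0.1392|001⟩ - 0.1392|010⟩ - 0.1392|011⟩ - 0.4802|100⟩ - 0.4802|101⟩ + 0.4802|110⟩ + 0.4802|111⟩

H⊗3 gives amp(|y⟩) = (1/2√2) Σ_x (−1)^(x·y) amp(|x⟩), where x·y is the number of positions in which both x and y have a 1.
|000⟩: (-0.4822 + 0.876)/(2√2) = 0.1392
|001⟩: (-0.4822 + 0.876)/(2√2) = 0.1392
|010⟩: (0.4822 - 0.876)/(2√2) = -0.1392
|011⟩: (0.4822 - 0.876)/(2√2) = -0.1392
|100⟩: (-0.4822 - 0.876)/(2√2) = -0.4802
|101⟩: (-0.4822 - 0.876)/(2√2) = -0.4802
|110⟩: (0.4822 + 0.876)/(2√2) = 0.4802
|111⟩: (0.4822 + 0.876)/(2√2) = 0.4802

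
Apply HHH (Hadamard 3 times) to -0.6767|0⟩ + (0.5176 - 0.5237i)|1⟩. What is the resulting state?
(-0.1125 - 0.3703i)|0⟩ + (-0.8445 + 0.3703i)|1⟩

H² = I, so H^3 = H: a single Hadamard. With (a, b) = (-0.6767, (0.5176 - 0.5237i)), H gives ((a + b)/√2, (a − b)/√2) = ((-0.1125 - 0.3703i), (-0.8445 + 0.3703i)).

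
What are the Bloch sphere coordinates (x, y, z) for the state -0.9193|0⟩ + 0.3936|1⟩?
(-0.7237, 0, 0.6902)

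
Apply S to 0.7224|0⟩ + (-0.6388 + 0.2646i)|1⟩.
0.7224|0⟩ + (-0.2646 - 0.6388i)|1⟩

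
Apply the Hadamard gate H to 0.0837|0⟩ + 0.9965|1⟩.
0.7638|0⟩ - 0.6454|1⟩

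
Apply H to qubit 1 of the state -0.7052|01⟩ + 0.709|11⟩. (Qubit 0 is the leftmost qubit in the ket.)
-0.4987|00⟩ + 0.4987|01⟩ + 0.5013|10⟩ - 0.5013|11⟩

H on qubit 1 mixes each pair of kets that differ only in qubit 1: amplitudes (a, b) of (|…0…⟩, |…1…⟩) become ((a + b)/√2, (a − b)/√2). Kets absent from the input have amplitude 0.
(|00⟩, |01⟩): (a, b) = (0, -0.7052) → (-0.4987, 0.4987)
(|10⟩, |11⟩): (a, b) = (0, 0.709) → (0.5013, -0.5013)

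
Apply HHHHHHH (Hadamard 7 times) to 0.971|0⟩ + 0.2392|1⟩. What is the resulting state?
0.8557|0⟩ + 0.5175|1⟩

H² = I, so H^7 = H: a single Hadamard. With (a, b) = (0.971, 0.2392), H gives ((a + b)/√2, (a − b)/√2) = (0.8557, 0.5175).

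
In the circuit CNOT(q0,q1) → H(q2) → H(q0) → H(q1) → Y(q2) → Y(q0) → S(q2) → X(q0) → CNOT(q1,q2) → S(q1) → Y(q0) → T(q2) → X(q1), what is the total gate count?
13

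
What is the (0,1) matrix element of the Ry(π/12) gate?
-0.1305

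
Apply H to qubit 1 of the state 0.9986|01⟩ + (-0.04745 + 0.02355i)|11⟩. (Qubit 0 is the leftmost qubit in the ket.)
0.7061|00⟩ - 0.7061|01⟩ + (-0.03355 + 0.01665i)|10⟩ + (0.03355 - 0.01665i)|11⟩

H on qubit 1 mixes each pair of kets that differ only in qubit 1: amplitudes (a, b) of (|…0…⟩, |…1…⟩) become ((a + b)/√2, (a − b)/√2). Kets absent from the input have amplitude 0.
(|00⟩, |01⟩): (a, b) = (0, 0.9986) → (0.7061, -0.7061)
(|10⟩, |11⟩): (a, b) = (0, (-0.04745 + 0.02355i)) → ((-0.03355 + 0.01665i), (0.03355 - 0.01665i))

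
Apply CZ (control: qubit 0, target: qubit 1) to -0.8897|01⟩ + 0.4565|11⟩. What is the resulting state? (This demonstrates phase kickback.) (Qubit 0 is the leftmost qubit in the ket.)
-0.8897|01⟩ - 0.4565|11⟩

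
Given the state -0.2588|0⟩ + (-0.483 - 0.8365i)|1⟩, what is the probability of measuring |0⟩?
0.06698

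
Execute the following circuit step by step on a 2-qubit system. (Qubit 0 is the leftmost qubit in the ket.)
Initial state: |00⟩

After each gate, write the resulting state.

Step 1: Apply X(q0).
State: |10⟩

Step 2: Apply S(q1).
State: |10⟩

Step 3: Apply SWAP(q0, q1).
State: |01⟩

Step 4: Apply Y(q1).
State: -i|00⟩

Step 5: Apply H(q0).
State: -(1/√2)i|00⟩ - (1/√2)i|10⟩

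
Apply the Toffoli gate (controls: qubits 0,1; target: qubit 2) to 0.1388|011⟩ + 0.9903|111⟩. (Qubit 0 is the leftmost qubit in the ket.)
0.1388|011⟩ + 0.9903|110⟩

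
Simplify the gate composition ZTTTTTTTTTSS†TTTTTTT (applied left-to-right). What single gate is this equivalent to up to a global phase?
Z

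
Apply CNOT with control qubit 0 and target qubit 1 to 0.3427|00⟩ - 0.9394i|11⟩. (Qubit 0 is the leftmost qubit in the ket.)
0.3427|00⟩ - 0.9394i|10⟩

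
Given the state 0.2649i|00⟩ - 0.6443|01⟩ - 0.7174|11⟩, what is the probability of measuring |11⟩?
0.5147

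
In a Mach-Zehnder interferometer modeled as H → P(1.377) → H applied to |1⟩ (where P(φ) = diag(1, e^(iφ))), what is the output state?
(0.4037 - 0.4906i)|0⟩ + (0.5963 + 0.4906i)|1⟩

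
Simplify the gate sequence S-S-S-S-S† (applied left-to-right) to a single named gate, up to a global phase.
S†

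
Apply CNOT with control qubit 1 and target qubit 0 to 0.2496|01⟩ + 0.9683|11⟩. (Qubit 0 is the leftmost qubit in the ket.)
0.9683|01⟩ + 0.2496|11⟩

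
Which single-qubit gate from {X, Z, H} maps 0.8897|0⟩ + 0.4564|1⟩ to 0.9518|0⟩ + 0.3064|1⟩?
H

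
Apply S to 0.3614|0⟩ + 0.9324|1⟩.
0.3614|0⟩ + 0.9324i|1⟩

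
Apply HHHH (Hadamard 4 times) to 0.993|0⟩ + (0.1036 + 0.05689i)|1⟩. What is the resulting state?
0.993|0⟩ + (0.1036 + 0.05689i)|1⟩

H² = I, so an even number of Hadamards cancels: H^4 = I and the state is unchanged.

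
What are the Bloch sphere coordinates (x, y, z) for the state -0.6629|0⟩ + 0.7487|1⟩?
(-0.9926, 0, -0.1211)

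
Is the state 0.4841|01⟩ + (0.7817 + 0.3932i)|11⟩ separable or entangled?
Separable

Writing the state as a|00⟩ + b|01⟩ + c|10⟩ + d|11⟩, it is a product state iff ad − bc = 0.
Here (a, b, c, d) = (0, 0.4841, 0, (0.7817 + 0.3932i)): ad − bc = (0)(0.7817 + 0.3932i) − (0.4841)(0) = 0, so the state is separable.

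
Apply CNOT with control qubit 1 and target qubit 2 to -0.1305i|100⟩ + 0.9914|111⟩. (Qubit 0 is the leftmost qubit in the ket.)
-0.1305i|100⟩ + 0.9914|110⟩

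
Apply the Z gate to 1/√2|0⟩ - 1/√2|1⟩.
1/√2|0⟩ + 1/√2|1⟩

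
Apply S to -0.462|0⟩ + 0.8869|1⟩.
-0.462|0⟩ + 0.8869i|1⟩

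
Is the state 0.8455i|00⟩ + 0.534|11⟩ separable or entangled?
Entangled

Writing the state as a|00⟩ + b|01⟩ + c|10⟩ + d|11⟩, it is a product state iff ad − bc = 0.
Here (a, b, c, d) = (0.8455i, 0, 0, 0.534): ad − bc = (0.8455i)(0.534) − (0)(0) = 0.4515i ≠ 0, so the state is entangled.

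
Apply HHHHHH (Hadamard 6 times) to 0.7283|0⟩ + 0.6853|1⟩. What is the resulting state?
0.7283|0⟩ + 0.6853|1⟩

H² = I, so an even number of Hadamards cancels: H^6 = I and the state is unchanged.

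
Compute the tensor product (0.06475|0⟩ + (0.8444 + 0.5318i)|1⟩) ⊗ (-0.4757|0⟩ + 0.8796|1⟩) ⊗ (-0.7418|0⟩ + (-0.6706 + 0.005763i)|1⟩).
0.02285|000⟩ + (0.02066 - 0.0001775i)|001⟩ - 0.04225|010⟩ + (-0.03819 + 0.0003282i)|011⟩ + (0.298 + 0.1877i)|100⟩ + (0.2708 + 0.1673i)|101⟩ + (-0.551 - 0.347i)|110⟩ + (-0.5008 - 0.3094i)|111⟩

amp(|b₁b₂…⟩) = product of the factor amplitudes for bits b₁, b₂, …; only kets whose every factor amplitude is nonzero survive.
|000⟩: (0.06475)(-0.4757)(-0.7418) = 0.02285
|001⟩: (0.06475)(-0.4757)(-0.6706 + 0.005763i) = (0.02066 - 0.0001775i)
|010⟩: (0.06475)(0.8796)(-0.7418) = -0.04225
|011⟩: (0.06475)(0.8796)(-0.6706 + 0.005763i) = (-0.03819 + 0.0003282i)
|100⟩: (0.8444 + 0.5318i)(-0.4757)(-0.7418) = (0.298 + 0.1877i)
|101⟩: (0.8444 + 0.5318i)(-0.4757)(-0.6706 + 0.005763i) = (0.2708 + 0.1673i)
|110⟩: (0.8444 + 0.5318i)(0.8796)(-0.7418) = (-0.551 - 0.347i)
|111⟩: (0.8444 + 0.5318i)(0.8796)(-0.6706 + 0.005763i) = (-0.5008 - 0.3094i)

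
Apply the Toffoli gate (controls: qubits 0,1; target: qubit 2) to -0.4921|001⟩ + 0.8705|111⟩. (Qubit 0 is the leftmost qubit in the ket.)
-0.4921|001⟩ + 0.8705|110⟩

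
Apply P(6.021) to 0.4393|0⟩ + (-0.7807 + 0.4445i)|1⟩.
0.4393|0⟩ + (-0.6388 + 0.6317i)|1⟩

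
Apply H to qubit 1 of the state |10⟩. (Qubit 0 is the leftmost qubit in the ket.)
1/√2|10⟩ + 1/√2|11⟩

H on qubit 1 mixes each pair of kets that differ only in qubit 1: amplitudes (a, b) of (|…0…⟩, |…1…⟩) become ((a + b)/√2, (a − b)/√2). Kets absent from the input have amplitude 0.
(|10⟩, |11⟩): (a, b) = (1, 0) → (1/√2, 1/√2)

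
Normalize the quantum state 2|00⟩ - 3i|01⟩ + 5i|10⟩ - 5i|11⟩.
0.252|00⟩ - (1/√7)i|01⟩ + 0.6299i|10⟩ - 0.6299i|11⟩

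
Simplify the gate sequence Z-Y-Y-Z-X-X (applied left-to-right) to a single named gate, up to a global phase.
I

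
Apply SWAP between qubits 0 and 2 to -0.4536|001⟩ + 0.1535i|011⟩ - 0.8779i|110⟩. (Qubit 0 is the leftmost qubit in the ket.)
-0.8779i|011⟩ - 0.4536|100⟩ + 0.1535i|110⟩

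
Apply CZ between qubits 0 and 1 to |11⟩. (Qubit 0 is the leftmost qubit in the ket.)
-|11⟩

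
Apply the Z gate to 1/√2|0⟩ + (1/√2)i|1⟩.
1/√2|0⟩ - (1/√2)i|1⟩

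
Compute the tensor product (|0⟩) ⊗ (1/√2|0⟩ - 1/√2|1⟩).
1/√2|00⟩ - 1/√2|01⟩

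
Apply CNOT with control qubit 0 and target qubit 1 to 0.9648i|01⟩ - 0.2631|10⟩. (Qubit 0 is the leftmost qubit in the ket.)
0.9648i|01⟩ - 0.2631|11⟩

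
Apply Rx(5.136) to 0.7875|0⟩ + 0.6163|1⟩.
(-0.6615 - 0.3344i)|0⟩ + (-0.5177 - 0.4273i)|1⟩

Rx(5.136) = [[cos(θ/2), −i·sin(θ/2)], [−i·sin(θ/2), cos(θ/2)]]; θ = 5.136, cos(θ/2) ≈ -0.839957, sin(θ/2) ≈ 0.542653.
With a = amp(|0⟩) = 0.7875 and b = amp(|1⟩) = 0.6163:
new amp(|0⟩) = (-0.839957)·a + (-0.542653i)·b = (-0.6615 - 0.3344i)
new amp(|1⟩) = (-0.542653i)·a + (-0.839957)·b = (-0.5177 - 0.4273i)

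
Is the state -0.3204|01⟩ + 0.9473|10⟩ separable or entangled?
Entangled

Writing the state as a|00⟩ + b|01⟩ + c|10⟩ + d|11⟩, it is a product state iff ad − bc = 0.
Here (a, b, c, d) = (0, -0.3204, 0.9473, 0): ad − bc = (0)(0) − (-0.3204)(0.9473) = 0.3035 ≠ 0, so the state is entangled.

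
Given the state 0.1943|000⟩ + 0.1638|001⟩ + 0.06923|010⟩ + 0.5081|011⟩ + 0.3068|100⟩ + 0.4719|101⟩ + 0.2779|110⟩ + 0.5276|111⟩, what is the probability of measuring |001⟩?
0.02683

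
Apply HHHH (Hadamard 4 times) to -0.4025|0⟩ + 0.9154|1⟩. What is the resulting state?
-0.4025|0⟩ + 0.9154|1⟩

H² = I, so an even number of Hadamards cancels: H^4 = I and the state is unchanged.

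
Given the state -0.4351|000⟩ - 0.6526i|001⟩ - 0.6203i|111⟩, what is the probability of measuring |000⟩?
0.1893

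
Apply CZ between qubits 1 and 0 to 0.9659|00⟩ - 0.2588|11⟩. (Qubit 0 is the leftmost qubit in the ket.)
0.9659|00⟩ + 0.2588|11⟩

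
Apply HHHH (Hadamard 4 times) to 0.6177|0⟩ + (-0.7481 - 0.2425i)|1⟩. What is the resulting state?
0.6177|0⟩ + (-0.7481 - 0.2425i)|1⟩

H² = I, so an even number of Hadamards cancels: H^4 = I and the state is unchanged.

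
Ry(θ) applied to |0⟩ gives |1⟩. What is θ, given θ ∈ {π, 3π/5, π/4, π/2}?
π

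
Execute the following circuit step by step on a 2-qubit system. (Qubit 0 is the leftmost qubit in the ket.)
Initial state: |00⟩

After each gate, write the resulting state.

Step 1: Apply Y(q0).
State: i|10⟩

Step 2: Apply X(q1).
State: i|11⟩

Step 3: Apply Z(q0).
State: -i|11⟩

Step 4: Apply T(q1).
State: (1/√2 - (1/√2)i)|11⟩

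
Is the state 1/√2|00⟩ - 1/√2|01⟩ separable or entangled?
Separable

Writing the state as a|00⟩ + b|01⟩ + c|10⟩ + d|11⟩, it is a product state iff ad − bc = 0.
Here (a, b, c, d) = (1/√2, -1/√2, 0, 0): ad − bc = (1/√2)(0) − (-1/√2)(0) = 0, so the state is separable.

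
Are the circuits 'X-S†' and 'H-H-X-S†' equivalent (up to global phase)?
Yes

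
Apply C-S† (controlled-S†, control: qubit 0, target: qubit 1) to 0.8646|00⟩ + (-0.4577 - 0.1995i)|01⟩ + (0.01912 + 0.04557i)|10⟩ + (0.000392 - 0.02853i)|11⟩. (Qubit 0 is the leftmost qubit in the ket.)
0.8646|00⟩ + (-0.4577 - 0.1995i)|01⟩ + (0.01912 + 0.04557i)|10⟩ + (-0.02853 - 0.000392i)|11⟩

C-S† leaves the control-|0⟩ kets |00⟩, |01⟩ unchanged and applies S† to qubit 1 on the control-|1⟩ pair (|10⟩, |11⟩).
S† = [[1, 0], [0, -i]].
With a = amp(|10⟩) = (0.01912 + 0.04557i) and b = amp(|11⟩) = (0.000392 - 0.02853i):
new amp(|10⟩) = (1)·a = (0.01912 + 0.04557i)
new amp(|11⟩) = (-i)·b = (-0.02853 - 0.000392i)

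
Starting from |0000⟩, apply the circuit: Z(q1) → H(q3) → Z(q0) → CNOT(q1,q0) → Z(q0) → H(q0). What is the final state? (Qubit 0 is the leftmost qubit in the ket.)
1/2|0000⟩ + 1/2|0001⟩ + 1/2|1000⟩ + 1/2|1001⟩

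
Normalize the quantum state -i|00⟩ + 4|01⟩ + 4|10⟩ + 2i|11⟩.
-0.1644i|00⟩ + 0.6576|01⟩ + 0.6576|10⟩ + 0.3288i|11⟩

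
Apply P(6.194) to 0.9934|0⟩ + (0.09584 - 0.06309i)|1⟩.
0.9934|0⟩ + (0.08984 - 0.07138i)|1⟩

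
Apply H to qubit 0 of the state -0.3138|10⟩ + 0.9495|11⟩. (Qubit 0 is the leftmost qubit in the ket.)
-0.2219|00⟩ + 0.6714|01⟩ + 0.2219|10⟩ - 0.6714|11⟩

H on qubit 0 mixes each pair of kets that differ only in qubit 0: amplitudes (a, b) of (|…0…⟩, |…1…⟩) become ((a + b)/√2, (a − b)/√2). Kets absent from the input have amplitude 0.
(|00⟩, |10⟩): (a, b) = (0, -0.3138) → (-0.2219, 0.2219)
(|01⟩, |11⟩): (a, b) = (0, 0.9495) → (0.6714, -0.6714)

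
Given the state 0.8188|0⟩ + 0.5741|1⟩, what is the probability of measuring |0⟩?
0.6704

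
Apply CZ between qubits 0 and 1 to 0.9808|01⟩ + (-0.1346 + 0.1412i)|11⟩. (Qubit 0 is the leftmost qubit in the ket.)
0.9808|01⟩ + (0.1346 - 0.1412i)|11⟩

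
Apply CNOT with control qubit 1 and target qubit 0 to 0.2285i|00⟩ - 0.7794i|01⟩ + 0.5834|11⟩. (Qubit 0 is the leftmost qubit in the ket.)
0.2285i|00⟩ + 0.5834|01⟩ - 0.7794i|11⟩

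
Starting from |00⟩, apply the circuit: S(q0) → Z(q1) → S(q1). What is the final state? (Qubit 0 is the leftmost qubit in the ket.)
|00⟩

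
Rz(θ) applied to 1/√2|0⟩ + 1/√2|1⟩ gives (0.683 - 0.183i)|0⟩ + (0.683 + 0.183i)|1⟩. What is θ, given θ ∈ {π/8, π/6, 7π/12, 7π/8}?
π/6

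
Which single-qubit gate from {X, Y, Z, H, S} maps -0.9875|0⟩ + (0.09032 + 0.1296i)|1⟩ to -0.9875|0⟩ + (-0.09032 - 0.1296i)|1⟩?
Z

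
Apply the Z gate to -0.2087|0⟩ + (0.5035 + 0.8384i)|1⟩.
-0.2087|0⟩ + (-0.5035 - 0.8384i)|1⟩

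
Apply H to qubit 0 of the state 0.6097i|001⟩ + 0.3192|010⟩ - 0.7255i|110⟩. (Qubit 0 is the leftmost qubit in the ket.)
0.4311i|001⟩ + (0.2257 - 0.513i)|010⟩ + 0.4311i|101⟩ + (0.2257 + 0.513i)|110⟩

H on qubit 0 mixes each pair of kets that differ only in qubit 0: amplitudes (a, b) of (|…0…⟩, |…1…⟩) become ((a + b)/√2, (a − b)/√2). Kets absent from the input have amplitude 0.
(|001⟩, |101⟩): (a, b) = (0.6097i, 0) → (0.4311i, 0.4311i)
(|010⟩, |110⟩): (a, b) = (0.3192, -0.7255i) → ((0.2257 - 0.513i), (0.2257 + 0.513i))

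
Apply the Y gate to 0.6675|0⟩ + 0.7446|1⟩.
-0.7446i|0⟩ + 0.6675i|1⟩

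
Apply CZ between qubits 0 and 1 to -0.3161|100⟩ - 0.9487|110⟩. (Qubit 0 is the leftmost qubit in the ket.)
-0.3161|100⟩ + 0.9487|110⟩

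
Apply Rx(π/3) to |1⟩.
-(1/2)i|0⟩ + 0.866|1⟩

Rx(π/3) = [[cos(θ/2), −i·sin(θ/2)], [−i·sin(θ/2), cos(θ/2)]]; θ = π/3, cos(θ/2) ≈ 0.866025, sin(θ/2) ≈ 0.5.
With a = amp(|0⟩) = 0 and b = amp(|1⟩) = 1:
new amp(|0⟩) = (0.866025)·a + (-0.5i)·b = -(1/2)i
new amp(|1⟩) = (-0.5i)·a + (0.866025)·b = 0.866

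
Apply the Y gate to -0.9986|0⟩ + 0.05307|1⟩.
-0.05307i|0⟩ - 0.9986i|1⟩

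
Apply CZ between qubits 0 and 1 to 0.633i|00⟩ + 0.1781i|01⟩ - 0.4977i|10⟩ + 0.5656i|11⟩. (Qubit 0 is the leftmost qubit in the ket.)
0.633i|00⟩ + 0.1781i|01⟩ - 0.4977i|10⟩ - 0.5656i|11⟩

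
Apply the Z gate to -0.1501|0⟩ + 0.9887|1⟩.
-0.1501|0⟩ - 0.9887|1⟩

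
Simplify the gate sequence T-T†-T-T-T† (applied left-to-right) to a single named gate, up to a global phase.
T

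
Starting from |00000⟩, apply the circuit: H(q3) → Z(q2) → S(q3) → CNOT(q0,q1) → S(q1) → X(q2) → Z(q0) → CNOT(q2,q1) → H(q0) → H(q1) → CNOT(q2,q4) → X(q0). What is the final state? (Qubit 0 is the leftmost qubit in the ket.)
1/√8|00101⟩ + (1/√8)i|00111⟩ - 1/√8|01101⟩ - (1/√8)i|01111⟩ + 1/√8|10101⟩ + (1/√8)i|10111⟩ - 1/√8|11101⟩ - (1/√8)i|11111⟩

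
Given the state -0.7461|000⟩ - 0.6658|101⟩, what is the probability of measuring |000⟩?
0.5567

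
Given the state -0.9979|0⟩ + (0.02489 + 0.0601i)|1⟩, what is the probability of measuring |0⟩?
0.9958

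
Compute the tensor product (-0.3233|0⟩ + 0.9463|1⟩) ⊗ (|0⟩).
-0.3233|00⟩ + 0.9463|10⟩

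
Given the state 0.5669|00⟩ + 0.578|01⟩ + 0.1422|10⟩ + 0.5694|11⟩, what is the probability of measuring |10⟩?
0.02022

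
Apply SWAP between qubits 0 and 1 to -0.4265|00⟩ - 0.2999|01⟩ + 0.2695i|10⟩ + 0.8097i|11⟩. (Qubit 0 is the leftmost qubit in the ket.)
-0.4265|00⟩ + 0.2695i|01⟩ - 0.2999|10⟩ + 0.8097i|11⟩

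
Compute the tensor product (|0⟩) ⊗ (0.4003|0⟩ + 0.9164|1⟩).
0.4003|00⟩ + 0.9164|01⟩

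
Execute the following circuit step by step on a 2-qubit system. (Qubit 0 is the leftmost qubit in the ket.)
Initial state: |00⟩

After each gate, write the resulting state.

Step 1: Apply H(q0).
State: 1/√2|00⟩ + 1/√2|10⟩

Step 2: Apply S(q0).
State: 1/√2|00⟩ + (1/√2)i|10⟩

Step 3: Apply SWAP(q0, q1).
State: 1/√2|00⟩ + (1/√2)i|01⟩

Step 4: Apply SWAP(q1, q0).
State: 1/√2|00⟩ + (1/√2)i|10⟩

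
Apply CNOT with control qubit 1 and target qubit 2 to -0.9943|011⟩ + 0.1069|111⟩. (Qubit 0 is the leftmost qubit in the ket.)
-0.9943|010⟩ + 0.1069|110⟩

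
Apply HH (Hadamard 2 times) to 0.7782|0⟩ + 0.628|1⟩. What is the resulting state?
0.7782|0⟩ + 0.628|1⟩

H² = I, so an even number of Hadamards cancels: H^2 = I and the state is unchanged.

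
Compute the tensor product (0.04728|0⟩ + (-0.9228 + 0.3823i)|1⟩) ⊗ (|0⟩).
0.04728|00⟩ + (-0.9228 + 0.3823i)|10⟩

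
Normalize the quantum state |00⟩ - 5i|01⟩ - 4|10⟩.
0.1543|00⟩ - 0.7715i|01⟩ - 0.6172|10⟩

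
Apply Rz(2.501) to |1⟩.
(0.3148 + 0.9491i)|1⟩

Rz(2.501) = [[e^(−iθ/2), 0], [0, e^(iθ/2)]] with e^(±iθ/2) = cos(θ/2) ± i·sin(θ/2); θ = 2.501, cos(θ/2) ≈ 0.314848, sin(θ/2) ≈ 0.949142.
With a = amp(|0⟩) = 0 and b = amp(|1⟩) = 1:
new amp(|0⟩) = (0.314848 - 0.949142i)·a = 0
new amp(|1⟩) = (0.314848 + 0.949142i)·b = (0.3148 + 0.9491i)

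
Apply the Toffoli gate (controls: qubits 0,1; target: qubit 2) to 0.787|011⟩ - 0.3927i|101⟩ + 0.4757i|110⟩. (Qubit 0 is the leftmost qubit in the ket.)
0.787|011⟩ - 0.3927i|101⟩ + 0.4757i|111⟩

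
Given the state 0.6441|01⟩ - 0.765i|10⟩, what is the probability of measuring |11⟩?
0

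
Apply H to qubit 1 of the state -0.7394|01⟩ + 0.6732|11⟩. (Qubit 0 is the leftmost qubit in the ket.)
-0.5228|00⟩ + 0.5228|01⟩ + 0.476|10⟩ - 0.476|11⟩

H on qubit 1 mixes each pair of kets that differ only in qubit 1: amplitudes (a, b) of (|…0…⟩, |…1…⟩) become ((a + b)/√2, (a − b)/√2). Kets absent from the input have amplitude 0.
(|00⟩, |01⟩): (a, b) = (0, -0.7394) → (-0.5228, 0.5228)
(|10⟩, |11⟩): (a, b) = (0, 0.6732) → (0.476, -0.476)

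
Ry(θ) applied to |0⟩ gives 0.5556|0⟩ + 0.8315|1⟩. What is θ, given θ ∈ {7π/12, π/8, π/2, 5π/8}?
5π/8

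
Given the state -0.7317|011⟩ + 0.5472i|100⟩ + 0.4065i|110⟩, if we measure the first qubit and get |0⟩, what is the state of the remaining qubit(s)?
-|11⟩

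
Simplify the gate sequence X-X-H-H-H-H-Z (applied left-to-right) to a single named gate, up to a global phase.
Z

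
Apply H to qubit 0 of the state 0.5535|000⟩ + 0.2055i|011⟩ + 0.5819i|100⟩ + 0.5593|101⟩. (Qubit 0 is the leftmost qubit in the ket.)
(0.3914 + 0.4115i)|000⟩ + 0.3955|001⟩ + 0.1453i|011⟩ + (0.3914 - 0.4115i)|100⟩ - 0.3955|101⟩ + 0.1453i|111⟩

H on qubit 0 mixes each pair of kets that differ only in qubit 0: amplitudes (a, b) of (|…0…⟩, |…1…⟩) become ((a + b)/√2, (a − b)/√2). Kets absent from the input have amplitude 0.
(|000⟩, |100⟩): (a, b) = (0.5535, 0.5819i) → ((0.3914 + 0.4115i), (0.3914 - 0.4115i))
(|001⟩, |101⟩): (a, b) = (0, 0.5593) → (0.3955, -0.3955)
(|011⟩, |111⟩): (a, b) = (0.2055i, 0) → (0.1453i, 0.1453i)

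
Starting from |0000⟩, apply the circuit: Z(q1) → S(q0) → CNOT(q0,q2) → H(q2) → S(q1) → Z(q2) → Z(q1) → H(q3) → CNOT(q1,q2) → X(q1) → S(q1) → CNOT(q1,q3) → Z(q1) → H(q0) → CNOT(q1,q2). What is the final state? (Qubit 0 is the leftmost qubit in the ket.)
(1/√8)i|0100⟩ + (1/√8)i|0101⟩ - (1/√8)i|0110⟩ - (1/√8)i|0111⟩ + (1/√8)i|1100⟩ + (1/√8)i|1101⟩ - (1/√8)i|1110⟩ - (1/√8)i|1111⟩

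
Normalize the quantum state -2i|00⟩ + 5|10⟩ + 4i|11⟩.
-0.2981i|00⟩ + 0.7454|10⟩ + 0.5963i|11⟩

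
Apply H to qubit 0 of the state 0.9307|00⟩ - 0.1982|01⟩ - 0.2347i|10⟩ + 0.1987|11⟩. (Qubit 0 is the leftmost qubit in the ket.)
(0.6581 - 0.166i)|00⟩ + 0.0003536|01⟩ + (0.6581 + 0.166i)|10⟩ - 0.2807|11⟩

H on qubit 0 mixes each pair of kets that differ only in qubit 0: amplitudes (a, b) of (|…0…⟩, |…1…⟩) become ((a + b)/√2, (a − b)/√2). Kets absent from the input have amplitude 0.
(|00⟩, |10⟩): (a, b) = (0.9307, -0.2347i) → ((0.6581 - 0.166i), (0.6581 + 0.166i))
(|01⟩, |11⟩): (a, b) = (-0.1982, 0.1987) → (0.0003536, -0.2807)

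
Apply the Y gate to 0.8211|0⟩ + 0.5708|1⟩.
-0.5708i|0⟩ + 0.8211i|1⟩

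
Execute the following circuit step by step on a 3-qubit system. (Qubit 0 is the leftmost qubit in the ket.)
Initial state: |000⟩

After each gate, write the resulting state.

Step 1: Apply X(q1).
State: |010⟩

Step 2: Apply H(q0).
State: 1/√2|010⟩ + 1/√2|110⟩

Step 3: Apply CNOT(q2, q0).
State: 1/√2|010⟩ + 1/√2|110⟩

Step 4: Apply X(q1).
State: 1/√2|000⟩ + 1/√2|100⟩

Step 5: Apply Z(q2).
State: 1/√2|000⟩ + 1/√2|100⟩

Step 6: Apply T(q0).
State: 1/√2|000⟩ + (1/2 + (1/2)i)|100⟩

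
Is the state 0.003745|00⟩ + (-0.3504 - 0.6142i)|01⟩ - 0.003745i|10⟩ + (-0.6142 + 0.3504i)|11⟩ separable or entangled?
Separable

Writing the state as a|00⟩ + b|01⟩ + c|10⟩ + d|11⟩, it is a product state iff ad − bc = 0.
Here (a, b, c, d) = (0.003745, (-0.3504 - 0.6142i), -0.003745i, (-0.6142 + 0.3504i)): ad − bc = (0.003745)(-0.6142 + 0.3504i) − (-0.3504 - 0.6142i)(-0.003745i) = 0, so the state is separable.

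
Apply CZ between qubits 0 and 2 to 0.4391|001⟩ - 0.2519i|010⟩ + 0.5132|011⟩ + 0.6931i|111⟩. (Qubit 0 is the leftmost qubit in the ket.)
0.4391|001⟩ - 0.2519i|010⟩ + 0.5132|011⟩ - 0.6931i|111⟩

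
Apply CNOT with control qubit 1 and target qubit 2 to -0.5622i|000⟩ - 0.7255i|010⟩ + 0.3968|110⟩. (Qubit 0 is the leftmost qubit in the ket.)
-0.5622i|000⟩ - 0.7255i|011⟩ + 0.3968|111⟩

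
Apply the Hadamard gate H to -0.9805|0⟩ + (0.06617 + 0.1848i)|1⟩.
(-0.6465 + 0.1307i)|0⟩ + (-0.7401 - 0.1307i)|1⟩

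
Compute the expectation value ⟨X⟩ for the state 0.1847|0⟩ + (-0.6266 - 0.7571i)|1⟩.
-0.2315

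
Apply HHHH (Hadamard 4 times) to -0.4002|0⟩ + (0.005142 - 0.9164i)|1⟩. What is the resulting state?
-0.4002|0⟩ + (0.005142 - 0.9164i)|1⟩

H² = I, so an even number of Hadamards cancels: H^4 = I and the state is unchanged.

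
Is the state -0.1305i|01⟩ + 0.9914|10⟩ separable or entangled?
Entangled

Writing the state as a|00⟩ + b|01⟩ + c|10⟩ + d|11⟩, it is a product state iff ad − bc = 0.
Here (a, b, c, d) = (0, -0.1305i, 0.9914, 0): ad − bc = (0)(0) − (-0.1305i)(0.9914) = 0.1294i ≠ 0, so the state is entangled.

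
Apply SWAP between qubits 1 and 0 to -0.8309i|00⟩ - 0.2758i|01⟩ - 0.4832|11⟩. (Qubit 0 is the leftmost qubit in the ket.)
-0.8309i|00⟩ - 0.2758i|10⟩ - 0.4832|11⟩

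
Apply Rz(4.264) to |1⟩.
(-0.5322 + 0.8466i)|1⟩

Rz(4.264) = [[e^(−iθ/2), 0], [0, e^(iθ/2)]] with e^(±iθ/2) = cos(θ/2) ± i·sin(θ/2); θ = 4.264, cos(θ/2) ≈ -0.532206, sin(θ/2) ≈ 0.846615.
With a = amp(|0⟩) = 0 and b = amp(|1⟩) = 1:
new amp(|0⟩) = (-0.532206 - 0.846615i)·a = 0
new amp(|1⟩) = (-0.532206 + 0.846615i)·b = (-0.5322 + 0.8466i)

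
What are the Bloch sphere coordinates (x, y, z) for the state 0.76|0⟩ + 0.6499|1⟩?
(0.9878, 0, 0.1552)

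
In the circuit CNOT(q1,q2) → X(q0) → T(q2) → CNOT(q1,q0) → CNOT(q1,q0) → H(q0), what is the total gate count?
6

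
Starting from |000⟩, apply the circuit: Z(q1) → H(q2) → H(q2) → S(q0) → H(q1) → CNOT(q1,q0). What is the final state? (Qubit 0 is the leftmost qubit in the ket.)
1/√2|000⟩ + 1/√2|110⟩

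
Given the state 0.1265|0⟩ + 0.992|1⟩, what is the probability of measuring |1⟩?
0.9841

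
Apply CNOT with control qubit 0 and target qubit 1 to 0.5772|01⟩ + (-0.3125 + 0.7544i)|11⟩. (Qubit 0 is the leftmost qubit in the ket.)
0.5772|01⟩ + (-0.3125 + 0.7544i)|10⟩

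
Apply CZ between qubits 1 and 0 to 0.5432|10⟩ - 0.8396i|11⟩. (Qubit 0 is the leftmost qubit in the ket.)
0.5432|10⟩ + 0.8396i|11⟩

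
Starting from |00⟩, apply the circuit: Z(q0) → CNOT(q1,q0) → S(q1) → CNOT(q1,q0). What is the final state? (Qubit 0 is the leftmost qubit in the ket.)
|00⟩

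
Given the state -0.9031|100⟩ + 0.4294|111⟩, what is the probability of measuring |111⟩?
0.1844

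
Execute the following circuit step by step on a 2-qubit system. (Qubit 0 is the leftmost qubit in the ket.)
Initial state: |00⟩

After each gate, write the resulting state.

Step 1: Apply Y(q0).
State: i|10⟩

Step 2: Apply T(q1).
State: i|10⟩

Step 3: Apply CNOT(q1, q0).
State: i|10⟩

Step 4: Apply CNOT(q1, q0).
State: i|10⟩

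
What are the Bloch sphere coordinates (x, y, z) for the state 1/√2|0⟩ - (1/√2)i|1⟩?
(0, -1, 0)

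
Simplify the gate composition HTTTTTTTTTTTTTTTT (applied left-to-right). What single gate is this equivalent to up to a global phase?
H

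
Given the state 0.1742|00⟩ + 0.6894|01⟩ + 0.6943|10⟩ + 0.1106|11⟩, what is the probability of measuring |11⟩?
0.01223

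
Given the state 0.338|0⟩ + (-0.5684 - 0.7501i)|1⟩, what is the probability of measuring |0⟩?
0.1142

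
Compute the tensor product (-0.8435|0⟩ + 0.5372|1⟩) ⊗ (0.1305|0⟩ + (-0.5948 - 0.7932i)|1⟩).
-0.1101|00⟩ + (0.5017 + 0.6691i)|01⟩ + 0.0701|10⟩ + (-0.3195 - 0.4261i)|11⟩

amp(|b₁b₂…⟩) = product of the factor amplitudes for bits b₁, b₂, …; only kets whose every factor amplitude is nonzero survive.
|00⟩: (-0.8435)(0.1305) = -0.1101
|01⟩: (-0.8435)(-0.5948 - 0.7932i) = (0.5017 + 0.6691i)
|10⟩: (0.5372)(0.1305) = 0.0701
|11⟩: (0.5372)(-0.5948 - 0.7932i) = (-0.3195 - 0.4261i)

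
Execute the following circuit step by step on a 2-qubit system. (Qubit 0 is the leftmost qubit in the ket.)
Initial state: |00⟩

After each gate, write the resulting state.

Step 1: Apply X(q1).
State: |01⟩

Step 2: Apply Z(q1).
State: -|01⟩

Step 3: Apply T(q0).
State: -|01⟩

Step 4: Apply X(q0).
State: -|11⟩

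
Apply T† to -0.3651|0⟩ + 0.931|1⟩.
-0.3651|0⟩ + (0.6583 - 0.6583i)|1⟩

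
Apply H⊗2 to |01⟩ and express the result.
1/2|00⟩ - 1/2|01⟩ + 1/2|10⟩ - 1/2|11⟩

H⊗2 gives amp(|y⟩) = (1/2) Σ_x (−1)^(x·y) amp(|x⟩), where x·y is the number of positions in which both x and y have a 1.
|00⟩: (1)/2 = 1/2
|01⟩: (-1)/2 = -1/2
|10⟩: (1)/2 = 1/2
|11⟩: (-1)/2 = -1/2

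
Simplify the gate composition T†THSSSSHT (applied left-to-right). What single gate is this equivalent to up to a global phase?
T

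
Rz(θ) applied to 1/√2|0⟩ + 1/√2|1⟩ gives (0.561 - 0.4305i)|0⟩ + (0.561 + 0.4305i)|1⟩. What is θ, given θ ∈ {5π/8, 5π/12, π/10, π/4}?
5π/12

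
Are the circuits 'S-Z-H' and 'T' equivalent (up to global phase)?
No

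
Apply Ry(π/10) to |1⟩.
-0.1564|0⟩ + 0.9877|1⟩

Ry(π/10) = [[cos(θ/2), −sin(θ/2)], [sin(θ/2), cos(θ/2)]]; θ = π/10, cos(θ/2) ≈ 0.987688, sin(θ/2) ≈ 0.156434.
With a = amp(|0⟩) = 0 and b = amp(|1⟩) = 1:
new amp(|0⟩) = (0.987688)·a + (-0.156434)·b = -0.1564
new amp(|1⟩) = (0.156434)·a + (0.987688)·b = 0.9877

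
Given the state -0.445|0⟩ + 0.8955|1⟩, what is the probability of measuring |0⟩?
0.198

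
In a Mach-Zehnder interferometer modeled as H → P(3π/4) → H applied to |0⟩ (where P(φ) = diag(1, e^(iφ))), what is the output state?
(0.1464 + (1/√8)i)|0⟩ + (0.8536 - (1/√8)i)|1⟩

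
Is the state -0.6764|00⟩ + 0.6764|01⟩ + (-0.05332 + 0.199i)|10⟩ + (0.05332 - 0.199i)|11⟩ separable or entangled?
Separable

Writing the state as a|00⟩ + b|01⟩ + c|10⟩ + d|11⟩, it is a product state iff ad − bc = 0.
Here (a, b, c, d) = (-0.6764, 0.6764, (-0.05332 + 0.199i), (0.05332 - 0.199i)): ad − bc = (-0.6764)(0.05332 - 0.199i) − (0.6764)(-0.05332 + 0.199i) = 0, so the state is separable.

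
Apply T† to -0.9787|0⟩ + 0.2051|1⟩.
-0.9787|0⟩ + (0.145 - 0.145i)|1⟩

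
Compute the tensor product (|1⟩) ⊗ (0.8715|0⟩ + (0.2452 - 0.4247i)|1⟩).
0.8715|10⟩ + (0.2452 - 0.4247i)|11⟩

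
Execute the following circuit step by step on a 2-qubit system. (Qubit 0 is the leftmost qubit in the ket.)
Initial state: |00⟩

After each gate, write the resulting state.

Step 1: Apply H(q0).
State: 1/√2|00⟩ + 1/√2|10⟩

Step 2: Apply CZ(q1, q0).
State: 1/√2|00⟩ + 1/√2|10⟩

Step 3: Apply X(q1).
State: 1/√2|01⟩ + 1/√2|11⟩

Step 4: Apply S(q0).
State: 1/√2|01⟩ + (1/√2)i|11⟩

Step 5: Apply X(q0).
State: (1/√2)i|01⟩ + 1/√2|11⟩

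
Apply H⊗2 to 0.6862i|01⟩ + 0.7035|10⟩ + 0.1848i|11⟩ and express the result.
(0.3518 + 0.4355i)|00⟩ + (0.3518 - 0.4355i)|01⟩ + (-0.3518 + 0.2507i)|10⟩ + (-0.3518 - 0.2507i)|11⟩

H⊗2 gives amp(|y⟩) = (1/2) Σ_x (−1)^(x·y) amp(|x⟩), where x·y is the number of positions in which both x and y have a 1.
|00⟩: (0.6862i + 0.7035 + 0.1848i)/2 = (0.3518 + 0.4355i)
|01⟩: (-0.6862i + 0.7035 - 0.1848i)/2 = (0.3518 - 0.4355i)
|10⟩: (0.6862i - 0.7035 - 0.1848i)/2 = (-0.3518 + 0.2507i)
|11⟩: (-0.6862i - 0.7035 + 0.1848i)/2 = (-0.3518 - 0.2507i)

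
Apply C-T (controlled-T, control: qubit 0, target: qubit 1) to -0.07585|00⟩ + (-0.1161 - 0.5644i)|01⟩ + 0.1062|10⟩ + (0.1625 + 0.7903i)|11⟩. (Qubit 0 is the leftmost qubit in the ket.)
-0.07585|00⟩ + (-0.1161 - 0.5644i)|01⟩ + 0.1062|10⟩ + (-0.4439 + 0.6737i)|11⟩

C-T leaves the control-|0⟩ kets |00⟩, |01⟩ unchanged and applies T to qubit 1 on the control-|1⟩ pair (|10⟩, |11⟩).
T = [[1, 0], [0, (1/√2 + (1/√2)i)]].
With a = amp(|10⟩) = 0.1062 and b = amp(|11⟩) = (0.1625 + 0.7903i):
new amp(|10⟩) = (1)·a = 0.1062
new amp(|11⟩) = (1/√2 + (1/√2)i)·b = (-0.4439 + 0.6737i)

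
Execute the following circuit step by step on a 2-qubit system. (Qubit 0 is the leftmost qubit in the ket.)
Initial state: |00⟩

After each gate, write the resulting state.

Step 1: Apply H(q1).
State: 1/√2|00⟩ + 1/√2|01⟩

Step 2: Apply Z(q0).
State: 1/√2|00⟩ + 1/√2|01⟩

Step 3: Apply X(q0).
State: 1/√2|10⟩ + 1/√2|11⟩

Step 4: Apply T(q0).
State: (1/2 + (1/2)i)|10⟩ + (1/2 + (1/2)i)|11⟩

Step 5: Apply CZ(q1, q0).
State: (1/2 + (1/2)i)|10⟩ + (-1/2 - (1/2)i)|11⟩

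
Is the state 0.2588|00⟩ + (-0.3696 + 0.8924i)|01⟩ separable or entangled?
Separable

Writing the state as a|00⟩ + b|01⟩ + c|10⟩ + d|11⟩, it is a product state iff ad − bc = 0.
Here (a, b, c, d) = (0.2588, (-0.3696 + 0.8924i), 0, 0): ad − bc = (0.2588)(0) − (-0.3696 + 0.8924i)(0) = 0, so the state is separable.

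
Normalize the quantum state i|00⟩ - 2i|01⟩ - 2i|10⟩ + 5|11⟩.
0.1715i|00⟩ - 0.343i|01⟩ - 0.343i|10⟩ + 0.8575|11⟩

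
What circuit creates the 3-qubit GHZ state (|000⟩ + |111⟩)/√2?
H(q0) → CNOT(q0,q1) → CNOT(q0,q2)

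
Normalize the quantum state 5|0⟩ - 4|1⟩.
0.7809|0⟩ - 0.6247|1⟩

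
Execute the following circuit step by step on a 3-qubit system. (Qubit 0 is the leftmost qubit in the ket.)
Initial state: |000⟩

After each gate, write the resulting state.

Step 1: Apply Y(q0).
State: i|100⟩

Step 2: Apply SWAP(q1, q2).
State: i|100⟩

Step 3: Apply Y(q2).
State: -|101⟩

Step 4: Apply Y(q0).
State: i|001⟩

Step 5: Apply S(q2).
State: -|001⟩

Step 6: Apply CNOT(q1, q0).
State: -|001⟩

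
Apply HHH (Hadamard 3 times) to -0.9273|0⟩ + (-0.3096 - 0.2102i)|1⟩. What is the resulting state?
(-0.8746 - 0.1486i)|0⟩ + (-0.4368 + 0.1486i)|1⟩

H² = I, so H^3 = H: a single Hadamard. With (a, b) = (-0.9273, (-0.3096 - 0.2102i)), H gives ((a + b)/√2, (a − b)/√2) = ((-0.8746 - 0.1486i), (-0.4368 + 0.1486i)).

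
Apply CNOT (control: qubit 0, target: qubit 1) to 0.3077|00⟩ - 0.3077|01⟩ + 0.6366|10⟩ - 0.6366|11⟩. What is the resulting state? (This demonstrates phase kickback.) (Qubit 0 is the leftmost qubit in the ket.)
0.3077|00⟩ - 0.3077|01⟩ - 0.6366|10⟩ + 0.6366|11⟩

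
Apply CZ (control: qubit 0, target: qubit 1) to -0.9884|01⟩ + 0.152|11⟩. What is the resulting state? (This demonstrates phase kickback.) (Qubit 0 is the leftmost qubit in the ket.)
-0.9884|01⟩ - 0.152|11⟩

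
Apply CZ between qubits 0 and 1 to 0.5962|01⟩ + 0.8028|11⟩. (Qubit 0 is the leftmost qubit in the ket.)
0.5962|01⟩ - 0.8028|11⟩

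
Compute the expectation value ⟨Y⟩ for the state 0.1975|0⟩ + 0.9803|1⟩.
0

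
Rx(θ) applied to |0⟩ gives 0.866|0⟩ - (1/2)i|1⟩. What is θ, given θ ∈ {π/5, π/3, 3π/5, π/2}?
π/3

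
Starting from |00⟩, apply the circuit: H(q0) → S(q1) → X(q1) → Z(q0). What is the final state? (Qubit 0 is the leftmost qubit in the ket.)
1/√2|01⟩ - 1/√2|11⟩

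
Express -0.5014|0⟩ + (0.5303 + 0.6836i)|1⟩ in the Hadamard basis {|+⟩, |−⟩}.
(0.02044 + 0.4834i)|+⟩ + (-0.7295 - 0.4834i)|−⟩

With |ψ⟩ = α|0⟩ + β|1⟩, the Hadamard-basis coefficients are ⟨+|ψ⟩ = (α + β)/√2 and ⟨−|ψ⟩ = (α − β)/√2.
Here α = -0.5014, β = (0.5303 + 0.6836i): (α + β)/√2 = (0.02044 + 0.4834i), (α − β)/√2 = (-0.7295 - 0.4834i).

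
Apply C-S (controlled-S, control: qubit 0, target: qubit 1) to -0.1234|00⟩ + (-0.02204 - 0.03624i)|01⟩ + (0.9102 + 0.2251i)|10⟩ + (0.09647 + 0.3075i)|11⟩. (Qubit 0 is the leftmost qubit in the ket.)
-0.1234|00⟩ + (-0.02204 - 0.03624i)|01⟩ + (0.9102 + 0.2251i)|10⟩ + (-0.3075 + 0.09647i)|11⟩

C-S leaves the control-|0⟩ kets |00⟩, |01⟩ unchanged and applies S to qubit 1 on the control-|1⟩ pair (|10⟩, |11⟩).
S = [[1, 0], [0, i]].
With a = amp(|10⟩) = (0.9102 + 0.2251i) and b = amp(|11⟩) = (0.09647 + 0.3075i):
new amp(|10⟩) = (1)·a = (0.9102 + 0.2251i)
new amp(|11⟩) = (i)·b = (-0.3075 + 0.09647i)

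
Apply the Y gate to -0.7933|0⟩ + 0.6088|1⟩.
-0.6088i|0⟩ - 0.7933i|1⟩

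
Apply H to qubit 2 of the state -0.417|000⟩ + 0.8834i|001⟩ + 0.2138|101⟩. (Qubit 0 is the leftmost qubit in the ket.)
(-0.2949 + 0.6247i)|000⟩ + (-0.2949 - 0.6247i)|001⟩ + 0.1512|100⟩ - 0.1512|101⟩

H on qubit 2 mixes each pair of kets that differ only in qubit 2: amplitudes (a, b) of (|…0…⟩, |…1…⟩) become ((a + b)/√2, (a − b)/√2). Kets absent from the input have amplitude 0.
(|000⟩, |001⟩): (a, b) = (-0.417, 0.8834i) → ((-0.2949 + 0.6247i), (-0.2949 - 0.6247i))
(|100⟩, |101⟩): (a, b) = (0, 0.2138) → (0.1512, -0.1512)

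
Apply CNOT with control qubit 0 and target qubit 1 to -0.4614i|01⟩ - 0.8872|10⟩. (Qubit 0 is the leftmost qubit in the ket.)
-0.4614i|01⟩ - 0.8872|11⟩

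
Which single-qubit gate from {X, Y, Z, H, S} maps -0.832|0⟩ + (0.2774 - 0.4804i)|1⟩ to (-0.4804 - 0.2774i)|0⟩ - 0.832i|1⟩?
Y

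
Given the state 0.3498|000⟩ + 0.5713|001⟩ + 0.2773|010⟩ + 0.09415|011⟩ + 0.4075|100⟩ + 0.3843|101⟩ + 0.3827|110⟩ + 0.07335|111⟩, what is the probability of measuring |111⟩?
0.00538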